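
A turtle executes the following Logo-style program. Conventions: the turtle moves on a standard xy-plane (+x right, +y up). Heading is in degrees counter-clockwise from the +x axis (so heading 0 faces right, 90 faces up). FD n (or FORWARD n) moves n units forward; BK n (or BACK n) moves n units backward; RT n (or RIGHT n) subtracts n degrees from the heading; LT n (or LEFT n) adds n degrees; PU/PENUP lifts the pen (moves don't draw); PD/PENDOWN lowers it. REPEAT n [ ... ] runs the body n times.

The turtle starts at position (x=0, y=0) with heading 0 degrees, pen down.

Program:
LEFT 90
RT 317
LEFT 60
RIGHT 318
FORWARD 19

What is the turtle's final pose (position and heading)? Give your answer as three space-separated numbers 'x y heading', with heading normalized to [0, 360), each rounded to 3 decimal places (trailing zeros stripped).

Executing turtle program step by step:
Start: pos=(0,0), heading=0, pen down
LT 90: heading 0 -> 90
RT 317: heading 90 -> 133
LT 60: heading 133 -> 193
RT 318: heading 193 -> 235
FD 19: (0,0) -> (-10.898,-15.564) [heading=235, draw]
Final: pos=(-10.898,-15.564), heading=235, 1 segment(s) drawn

Answer: -10.898 -15.564 235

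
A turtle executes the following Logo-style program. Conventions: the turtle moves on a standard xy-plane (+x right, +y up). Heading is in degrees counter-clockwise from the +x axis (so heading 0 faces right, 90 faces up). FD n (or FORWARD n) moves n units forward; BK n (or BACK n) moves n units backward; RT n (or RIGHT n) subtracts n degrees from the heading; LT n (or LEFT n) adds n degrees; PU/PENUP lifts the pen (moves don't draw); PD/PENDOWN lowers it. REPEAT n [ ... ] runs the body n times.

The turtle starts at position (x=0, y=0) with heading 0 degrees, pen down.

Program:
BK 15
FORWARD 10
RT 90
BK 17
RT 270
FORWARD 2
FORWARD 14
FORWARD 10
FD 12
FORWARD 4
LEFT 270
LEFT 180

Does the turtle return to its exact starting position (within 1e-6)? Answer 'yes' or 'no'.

Answer: no

Derivation:
Executing turtle program step by step:
Start: pos=(0,0), heading=0, pen down
BK 15: (0,0) -> (-15,0) [heading=0, draw]
FD 10: (-15,0) -> (-5,0) [heading=0, draw]
RT 90: heading 0 -> 270
BK 17: (-5,0) -> (-5,17) [heading=270, draw]
RT 270: heading 270 -> 0
FD 2: (-5,17) -> (-3,17) [heading=0, draw]
FD 14: (-3,17) -> (11,17) [heading=0, draw]
FD 10: (11,17) -> (21,17) [heading=0, draw]
FD 12: (21,17) -> (33,17) [heading=0, draw]
FD 4: (33,17) -> (37,17) [heading=0, draw]
LT 270: heading 0 -> 270
LT 180: heading 270 -> 90
Final: pos=(37,17), heading=90, 8 segment(s) drawn

Start position: (0, 0)
Final position: (37, 17)
Distance = 40.719; >= 1e-6 -> NOT closed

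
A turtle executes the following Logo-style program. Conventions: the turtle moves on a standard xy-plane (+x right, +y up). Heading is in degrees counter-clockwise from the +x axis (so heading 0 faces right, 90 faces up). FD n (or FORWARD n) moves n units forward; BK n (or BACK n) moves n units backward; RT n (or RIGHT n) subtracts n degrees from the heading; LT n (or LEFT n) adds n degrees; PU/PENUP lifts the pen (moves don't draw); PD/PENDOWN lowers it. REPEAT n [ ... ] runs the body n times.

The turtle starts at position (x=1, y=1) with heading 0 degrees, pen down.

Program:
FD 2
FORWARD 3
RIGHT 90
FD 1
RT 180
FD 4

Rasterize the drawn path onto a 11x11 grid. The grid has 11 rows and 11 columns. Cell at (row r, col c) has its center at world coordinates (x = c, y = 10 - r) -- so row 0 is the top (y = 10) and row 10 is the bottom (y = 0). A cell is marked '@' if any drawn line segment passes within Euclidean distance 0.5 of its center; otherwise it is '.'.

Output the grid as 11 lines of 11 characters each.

Segment 0: (1,1) -> (3,1)
Segment 1: (3,1) -> (6,1)
Segment 2: (6,1) -> (6,0)
Segment 3: (6,0) -> (6,4)

Answer: ...........
...........
...........
...........
...........
...........
......@....
......@....
......@....
.@@@@@@....
......@....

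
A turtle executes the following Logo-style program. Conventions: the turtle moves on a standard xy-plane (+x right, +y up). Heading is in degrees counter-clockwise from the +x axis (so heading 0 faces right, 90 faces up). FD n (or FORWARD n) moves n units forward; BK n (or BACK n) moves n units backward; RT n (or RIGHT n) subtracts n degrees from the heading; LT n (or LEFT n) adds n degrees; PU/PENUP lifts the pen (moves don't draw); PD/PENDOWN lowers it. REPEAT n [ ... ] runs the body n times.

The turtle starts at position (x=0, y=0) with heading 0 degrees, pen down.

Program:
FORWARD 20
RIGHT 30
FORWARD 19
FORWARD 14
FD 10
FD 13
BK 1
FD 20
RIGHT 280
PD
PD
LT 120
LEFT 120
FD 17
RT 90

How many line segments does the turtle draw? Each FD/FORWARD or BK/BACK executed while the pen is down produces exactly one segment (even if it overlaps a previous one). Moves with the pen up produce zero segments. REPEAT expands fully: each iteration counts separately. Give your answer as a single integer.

Executing turtle program step by step:
Start: pos=(0,0), heading=0, pen down
FD 20: (0,0) -> (20,0) [heading=0, draw]
RT 30: heading 0 -> 330
FD 19: (20,0) -> (36.454,-9.5) [heading=330, draw]
FD 14: (36.454,-9.5) -> (48.579,-16.5) [heading=330, draw]
FD 10: (48.579,-16.5) -> (57.239,-21.5) [heading=330, draw]
FD 13: (57.239,-21.5) -> (68.497,-28) [heading=330, draw]
BK 1: (68.497,-28) -> (67.631,-27.5) [heading=330, draw]
FD 20: (67.631,-27.5) -> (84.952,-37.5) [heading=330, draw]
RT 280: heading 330 -> 50
PD: pen down
PD: pen down
LT 120: heading 50 -> 170
LT 120: heading 170 -> 290
FD 17: (84.952,-37.5) -> (90.766,-53.475) [heading=290, draw]
RT 90: heading 290 -> 200
Final: pos=(90.766,-53.475), heading=200, 8 segment(s) drawn
Segments drawn: 8

Answer: 8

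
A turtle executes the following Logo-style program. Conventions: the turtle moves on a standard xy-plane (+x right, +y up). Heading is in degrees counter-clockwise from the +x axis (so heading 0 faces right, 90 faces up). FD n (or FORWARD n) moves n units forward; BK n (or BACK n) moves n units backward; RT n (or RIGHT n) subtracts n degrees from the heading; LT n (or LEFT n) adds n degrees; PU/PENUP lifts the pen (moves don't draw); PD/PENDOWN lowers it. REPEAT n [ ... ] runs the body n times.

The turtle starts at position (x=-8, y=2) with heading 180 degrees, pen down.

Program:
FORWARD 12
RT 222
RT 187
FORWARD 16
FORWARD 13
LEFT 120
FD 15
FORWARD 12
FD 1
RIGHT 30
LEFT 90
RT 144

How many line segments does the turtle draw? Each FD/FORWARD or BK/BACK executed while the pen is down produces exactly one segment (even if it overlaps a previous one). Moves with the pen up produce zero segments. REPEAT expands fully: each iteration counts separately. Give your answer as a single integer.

Executing turtle program step by step:
Start: pos=(-8,2), heading=180, pen down
FD 12: (-8,2) -> (-20,2) [heading=180, draw]
RT 222: heading 180 -> 318
RT 187: heading 318 -> 131
FD 16: (-20,2) -> (-30.497,14.075) [heading=131, draw]
FD 13: (-30.497,14.075) -> (-39.026,23.887) [heading=131, draw]
LT 120: heading 131 -> 251
FD 15: (-39.026,23.887) -> (-43.909,9.704) [heading=251, draw]
FD 12: (-43.909,9.704) -> (-47.816,-1.642) [heading=251, draw]
FD 1: (-47.816,-1.642) -> (-48.142,-2.588) [heading=251, draw]
RT 30: heading 251 -> 221
LT 90: heading 221 -> 311
RT 144: heading 311 -> 167
Final: pos=(-48.142,-2.588), heading=167, 6 segment(s) drawn
Segments drawn: 6

Answer: 6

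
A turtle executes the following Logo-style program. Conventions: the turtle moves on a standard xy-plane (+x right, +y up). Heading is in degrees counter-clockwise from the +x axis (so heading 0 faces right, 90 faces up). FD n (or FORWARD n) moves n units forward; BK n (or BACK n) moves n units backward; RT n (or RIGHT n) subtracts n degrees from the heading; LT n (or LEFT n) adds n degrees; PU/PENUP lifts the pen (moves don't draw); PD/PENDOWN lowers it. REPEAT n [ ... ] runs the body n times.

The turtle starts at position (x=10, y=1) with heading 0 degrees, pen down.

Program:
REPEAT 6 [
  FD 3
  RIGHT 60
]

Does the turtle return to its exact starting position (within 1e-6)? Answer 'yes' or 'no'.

Answer: yes

Derivation:
Executing turtle program step by step:
Start: pos=(10,1), heading=0, pen down
REPEAT 6 [
  -- iteration 1/6 --
  FD 3: (10,1) -> (13,1) [heading=0, draw]
  RT 60: heading 0 -> 300
  -- iteration 2/6 --
  FD 3: (13,1) -> (14.5,-1.598) [heading=300, draw]
  RT 60: heading 300 -> 240
  -- iteration 3/6 --
  FD 3: (14.5,-1.598) -> (13,-4.196) [heading=240, draw]
  RT 60: heading 240 -> 180
  -- iteration 4/6 --
  FD 3: (13,-4.196) -> (10,-4.196) [heading=180, draw]
  RT 60: heading 180 -> 120
  -- iteration 5/6 --
  FD 3: (10,-4.196) -> (8.5,-1.598) [heading=120, draw]
  RT 60: heading 120 -> 60
  -- iteration 6/6 --
  FD 3: (8.5,-1.598) -> (10,1) [heading=60, draw]
  RT 60: heading 60 -> 0
]
Final: pos=(10,1), heading=0, 6 segment(s) drawn

Start position: (10, 1)
Final position: (10, 1)
Distance = 0; < 1e-6 -> CLOSED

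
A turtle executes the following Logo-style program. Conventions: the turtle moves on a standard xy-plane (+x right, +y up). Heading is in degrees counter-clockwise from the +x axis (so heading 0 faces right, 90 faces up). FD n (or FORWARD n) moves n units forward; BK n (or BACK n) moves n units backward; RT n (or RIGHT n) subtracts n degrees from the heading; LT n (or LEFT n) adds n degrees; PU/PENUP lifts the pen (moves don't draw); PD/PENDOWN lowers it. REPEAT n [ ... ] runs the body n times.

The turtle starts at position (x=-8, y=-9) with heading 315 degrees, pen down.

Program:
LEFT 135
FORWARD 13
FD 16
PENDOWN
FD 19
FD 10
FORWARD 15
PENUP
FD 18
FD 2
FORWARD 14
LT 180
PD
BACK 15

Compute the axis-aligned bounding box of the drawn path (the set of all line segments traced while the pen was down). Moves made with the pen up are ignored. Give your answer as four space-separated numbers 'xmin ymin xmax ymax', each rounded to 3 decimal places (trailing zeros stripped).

Executing turtle program step by step:
Start: pos=(-8,-9), heading=315, pen down
LT 135: heading 315 -> 90
FD 13: (-8,-9) -> (-8,4) [heading=90, draw]
FD 16: (-8,4) -> (-8,20) [heading=90, draw]
PD: pen down
FD 19: (-8,20) -> (-8,39) [heading=90, draw]
FD 10: (-8,39) -> (-8,49) [heading=90, draw]
FD 15: (-8,49) -> (-8,64) [heading=90, draw]
PU: pen up
FD 18: (-8,64) -> (-8,82) [heading=90, move]
FD 2: (-8,82) -> (-8,84) [heading=90, move]
FD 14: (-8,84) -> (-8,98) [heading=90, move]
LT 180: heading 90 -> 270
PD: pen down
BK 15: (-8,98) -> (-8,113) [heading=270, draw]
Final: pos=(-8,113), heading=270, 6 segment(s) drawn

Segment endpoints: x in {-8, -8, -8, -8, -8, -8, -8, -8}, y in {-9, 4, 20, 39, 49, 64, 98, 113}
xmin=-8, ymin=-9, xmax=-8, ymax=113

Answer: -8 -9 -8 113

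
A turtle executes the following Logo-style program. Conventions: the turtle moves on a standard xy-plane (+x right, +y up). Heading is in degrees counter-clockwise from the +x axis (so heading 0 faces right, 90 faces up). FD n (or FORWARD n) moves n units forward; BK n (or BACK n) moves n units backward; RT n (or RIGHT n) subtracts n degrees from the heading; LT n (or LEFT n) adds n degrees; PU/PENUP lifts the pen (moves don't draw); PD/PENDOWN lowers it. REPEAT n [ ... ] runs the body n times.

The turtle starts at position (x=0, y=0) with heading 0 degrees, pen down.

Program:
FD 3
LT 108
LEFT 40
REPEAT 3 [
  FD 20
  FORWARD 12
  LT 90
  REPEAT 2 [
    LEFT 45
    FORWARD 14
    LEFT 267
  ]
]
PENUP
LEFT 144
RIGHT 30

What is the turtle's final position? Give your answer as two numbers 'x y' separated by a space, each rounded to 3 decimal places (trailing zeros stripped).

Answer: -94.727 -14.229

Derivation:
Executing turtle program step by step:
Start: pos=(0,0), heading=0, pen down
FD 3: (0,0) -> (3,0) [heading=0, draw]
LT 108: heading 0 -> 108
LT 40: heading 108 -> 148
REPEAT 3 [
  -- iteration 1/3 --
  FD 20: (3,0) -> (-13.961,10.598) [heading=148, draw]
  FD 12: (-13.961,10.598) -> (-24.138,16.957) [heading=148, draw]
  LT 90: heading 148 -> 238
  REPEAT 2 [
    -- iteration 1/2 --
    LT 45: heading 238 -> 283
    FD 14: (-24.138,16.957) -> (-20.988,3.316) [heading=283, draw]
    LT 267: heading 283 -> 190
    -- iteration 2/2 --
    LT 45: heading 190 -> 235
    FD 14: (-20.988,3.316) -> (-29.018,-8.152) [heading=235, draw]
    LT 267: heading 235 -> 142
  ]
  -- iteration 2/3 --
  FD 20: (-29.018,-8.152) -> (-44.779,4.161) [heading=142, draw]
  FD 12: (-44.779,4.161) -> (-54.235,11.549) [heading=142, draw]
  LT 90: heading 142 -> 232
  REPEAT 2 [
    -- iteration 1/2 --
    LT 45: heading 232 -> 277
    FD 14: (-54.235,11.549) -> (-52.528,-2.346) [heading=277, draw]
    LT 267: heading 277 -> 184
    -- iteration 2/2 --
    LT 45: heading 184 -> 229
    FD 14: (-52.528,-2.346) -> (-61.713,-12.912) [heading=229, draw]
    LT 267: heading 229 -> 136
  ]
  -- iteration 3/3 --
  FD 20: (-61.713,-12.912) -> (-76.1,0.981) [heading=136, draw]
  FD 12: (-76.1,0.981) -> (-84.732,9.317) [heading=136, draw]
  LT 90: heading 136 -> 226
  REPEAT 2 [
    -- iteration 1/2 --
    LT 45: heading 226 -> 271
    FD 14: (-84.732,9.317) -> (-84.488,-4.681) [heading=271, draw]
    LT 267: heading 271 -> 178
    -- iteration 2/2 --
    LT 45: heading 178 -> 223
    FD 14: (-84.488,-4.681) -> (-94.727,-14.229) [heading=223, draw]
    LT 267: heading 223 -> 130
  ]
]
PU: pen up
LT 144: heading 130 -> 274
RT 30: heading 274 -> 244
Final: pos=(-94.727,-14.229), heading=244, 13 segment(s) drawn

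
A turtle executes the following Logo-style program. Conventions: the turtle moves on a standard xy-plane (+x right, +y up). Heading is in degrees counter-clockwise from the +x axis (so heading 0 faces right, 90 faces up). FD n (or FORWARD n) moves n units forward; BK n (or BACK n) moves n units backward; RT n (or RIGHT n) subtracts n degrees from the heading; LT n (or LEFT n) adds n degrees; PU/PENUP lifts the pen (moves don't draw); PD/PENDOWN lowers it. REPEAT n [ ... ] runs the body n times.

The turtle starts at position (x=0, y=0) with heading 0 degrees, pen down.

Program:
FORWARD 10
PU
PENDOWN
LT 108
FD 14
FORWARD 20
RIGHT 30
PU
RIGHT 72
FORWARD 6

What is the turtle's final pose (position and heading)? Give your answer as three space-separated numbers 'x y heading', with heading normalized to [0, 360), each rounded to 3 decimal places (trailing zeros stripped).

Answer: 5.461 32.963 6

Derivation:
Executing turtle program step by step:
Start: pos=(0,0), heading=0, pen down
FD 10: (0,0) -> (10,0) [heading=0, draw]
PU: pen up
PD: pen down
LT 108: heading 0 -> 108
FD 14: (10,0) -> (5.674,13.315) [heading=108, draw]
FD 20: (5.674,13.315) -> (-0.507,32.336) [heading=108, draw]
RT 30: heading 108 -> 78
PU: pen up
RT 72: heading 78 -> 6
FD 6: (-0.507,32.336) -> (5.461,32.963) [heading=6, move]
Final: pos=(5.461,32.963), heading=6, 3 segment(s) drawn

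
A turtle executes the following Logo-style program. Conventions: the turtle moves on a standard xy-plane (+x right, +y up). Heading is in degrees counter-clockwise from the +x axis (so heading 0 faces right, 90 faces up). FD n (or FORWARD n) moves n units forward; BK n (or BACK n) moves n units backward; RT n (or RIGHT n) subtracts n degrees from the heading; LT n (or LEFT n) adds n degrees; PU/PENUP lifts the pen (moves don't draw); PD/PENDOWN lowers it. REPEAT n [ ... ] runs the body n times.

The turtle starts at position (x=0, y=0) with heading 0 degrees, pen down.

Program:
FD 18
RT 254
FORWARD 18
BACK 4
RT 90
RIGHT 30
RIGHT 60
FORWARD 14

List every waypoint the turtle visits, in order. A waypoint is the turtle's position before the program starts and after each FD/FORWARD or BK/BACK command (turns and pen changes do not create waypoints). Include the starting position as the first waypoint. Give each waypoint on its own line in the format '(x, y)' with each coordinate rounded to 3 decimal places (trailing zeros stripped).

Executing turtle program step by step:
Start: pos=(0,0), heading=0, pen down
FD 18: (0,0) -> (18,0) [heading=0, draw]
RT 254: heading 0 -> 106
FD 18: (18,0) -> (13.039,17.303) [heading=106, draw]
BK 4: (13.039,17.303) -> (14.141,13.458) [heading=106, draw]
RT 90: heading 106 -> 16
RT 30: heading 16 -> 346
RT 60: heading 346 -> 286
FD 14: (14.141,13.458) -> (18,0) [heading=286, draw]
Final: pos=(18,0), heading=286, 4 segment(s) drawn
Waypoints (5 total):
(0, 0)
(18, 0)
(13.039, 17.303)
(14.141, 13.458)
(18, 0)

Answer: (0, 0)
(18, 0)
(13.039, 17.303)
(14.141, 13.458)
(18, 0)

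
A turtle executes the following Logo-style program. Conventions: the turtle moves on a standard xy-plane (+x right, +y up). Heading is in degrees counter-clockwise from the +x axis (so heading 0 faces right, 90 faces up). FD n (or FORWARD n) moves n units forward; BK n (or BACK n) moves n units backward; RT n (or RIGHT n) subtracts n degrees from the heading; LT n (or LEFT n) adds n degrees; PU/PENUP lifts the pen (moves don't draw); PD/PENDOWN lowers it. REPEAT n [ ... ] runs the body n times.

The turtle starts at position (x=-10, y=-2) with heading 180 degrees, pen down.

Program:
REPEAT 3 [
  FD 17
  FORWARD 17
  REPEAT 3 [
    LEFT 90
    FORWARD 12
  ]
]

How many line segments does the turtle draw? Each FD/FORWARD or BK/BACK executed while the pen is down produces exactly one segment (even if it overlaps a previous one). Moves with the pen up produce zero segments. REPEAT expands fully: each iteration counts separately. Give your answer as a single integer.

Answer: 15

Derivation:
Executing turtle program step by step:
Start: pos=(-10,-2), heading=180, pen down
REPEAT 3 [
  -- iteration 1/3 --
  FD 17: (-10,-2) -> (-27,-2) [heading=180, draw]
  FD 17: (-27,-2) -> (-44,-2) [heading=180, draw]
  REPEAT 3 [
    -- iteration 1/3 --
    LT 90: heading 180 -> 270
    FD 12: (-44,-2) -> (-44,-14) [heading=270, draw]
    -- iteration 2/3 --
    LT 90: heading 270 -> 0
    FD 12: (-44,-14) -> (-32,-14) [heading=0, draw]
    -- iteration 3/3 --
    LT 90: heading 0 -> 90
    FD 12: (-32,-14) -> (-32,-2) [heading=90, draw]
  ]
  -- iteration 2/3 --
  FD 17: (-32,-2) -> (-32,15) [heading=90, draw]
  FD 17: (-32,15) -> (-32,32) [heading=90, draw]
  REPEAT 3 [
    -- iteration 1/3 --
    LT 90: heading 90 -> 180
    FD 12: (-32,32) -> (-44,32) [heading=180, draw]
    -- iteration 2/3 --
    LT 90: heading 180 -> 270
    FD 12: (-44,32) -> (-44,20) [heading=270, draw]
    -- iteration 3/3 --
    LT 90: heading 270 -> 0
    FD 12: (-44,20) -> (-32,20) [heading=0, draw]
  ]
  -- iteration 3/3 --
  FD 17: (-32,20) -> (-15,20) [heading=0, draw]
  FD 17: (-15,20) -> (2,20) [heading=0, draw]
  REPEAT 3 [
    -- iteration 1/3 --
    LT 90: heading 0 -> 90
    FD 12: (2,20) -> (2,32) [heading=90, draw]
    -- iteration 2/3 --
    LT 90: heading 90 -> 180
    FD 12: (2,32) -> (-10,32) [heading=180, draw]
    -- iteration 3/3 --
    LT 90: heading 180 -> 270
    FD 12: (-10,32) -> (-10,20) [heading=270, draw]
  ]
]
Final: pos=(-10,20), heading=270, 15 segment(s) drawn
Segments drawn: 15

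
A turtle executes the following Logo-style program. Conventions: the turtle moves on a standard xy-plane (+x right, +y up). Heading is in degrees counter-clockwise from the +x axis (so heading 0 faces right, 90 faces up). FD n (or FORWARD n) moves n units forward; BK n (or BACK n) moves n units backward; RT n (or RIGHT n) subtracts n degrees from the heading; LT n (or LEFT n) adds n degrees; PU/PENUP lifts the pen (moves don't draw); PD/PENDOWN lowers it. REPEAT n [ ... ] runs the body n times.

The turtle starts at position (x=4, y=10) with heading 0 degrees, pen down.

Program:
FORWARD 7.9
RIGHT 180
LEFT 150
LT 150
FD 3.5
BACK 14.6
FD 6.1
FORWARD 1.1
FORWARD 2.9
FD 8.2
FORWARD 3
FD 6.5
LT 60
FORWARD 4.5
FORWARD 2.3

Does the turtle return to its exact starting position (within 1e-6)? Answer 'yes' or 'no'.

Answer: no

Derivation:
Executing turtle program step by step:
Start: pos=(4,10), heading=0, pen down
FD 7.9: (4,10) -> (11.9,10) [heading=0, draw]
RT 180: heading 0 -> 180
LT 150: heading 180 -> 330
LT 150: heading 330 -> 120
FD 3.5: (11.9,10) -> (10.15,13.031) [heading=120, draw]
BK 14.6: (10.15,13.031) -> (17.45,0.387) [heading=120, draw]
FD 6.1: (17.45,0.387) -> (14.4,5.67) [heading=120, draw]
FD 1.1: (14.4,5.67) -> (13.85,6.623) [heading=120, draw]
FD 2.9: (13.85,6.623) -> (12.4,9.134) [heading=120, draw]
FD 8.2: (12.4,9.134) -> (8.3,16.235) [heading=120, draw]
FD 3: (8.3,16.235) -> (6.8,18.833) [heading=120, draw]
FD 6.5: (6.8,18.833) -> (3.55,24.463) [heading=120, draw]
LT 60: heading 120 -> 180
FD 4.5: (3.55,24.463) -> (-0.95,24.463) [heading=180, draw]
FD 2.3: (-0.95,24.463) -> (-3.25,24.463) [heading=180, draw]
Final: pos=(-3.25,24.463), heading=180, 11 segment(s) drawn

Start position: (4, 10)
Final position: (-3.25, 24.463)
Distance = 16.178; >= 1e-6 -> NOT closed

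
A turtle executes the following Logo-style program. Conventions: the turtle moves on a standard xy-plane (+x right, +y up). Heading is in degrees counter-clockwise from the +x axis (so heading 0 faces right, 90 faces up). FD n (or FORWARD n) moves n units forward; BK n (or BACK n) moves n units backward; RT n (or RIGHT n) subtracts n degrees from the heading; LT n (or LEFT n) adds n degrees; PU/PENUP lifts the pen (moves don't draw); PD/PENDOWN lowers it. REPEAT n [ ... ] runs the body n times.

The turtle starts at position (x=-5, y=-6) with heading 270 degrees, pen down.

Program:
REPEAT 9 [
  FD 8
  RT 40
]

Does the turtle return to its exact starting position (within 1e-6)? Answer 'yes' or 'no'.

Answer: yes

Derivation:
Executing turtle program step by step:
Start: pos=(-5,-6), heading=270, pen down
REPEAT 9 [
  -- iteration 1/9 --
  FD 8: (-5,-6) -> (-5,-14) [heading=270, draw]
  RT 40: heading 270 -> 230
  -- iteration 2/9 --
  FD 8: (-5,-14) -> (-10.142,-20.128) [heading=230, draw]
  RT 40: heading 230 -> 190
  -- iteration 3/9 --
  FD 8: (-10.142,-20.128) -> (-18.021,-21.518) [heading=190, draw]
  RT 40: heading 190 -> 150
  -- iteration 4/9 --
  FD 8: (-18.021,-21.518) -> (-24.949,-17.518) [heading=150, draw]
  RT 40: heading 150 -> 110
  -- iteration 5/9 --
  FD 8: (-24.949,-17.518) -> (-27.685,-10) [heading=110, draw]
  RT 40: heading 110 -> 70
  -- iteration 6/9 --
  FD 8: (-27.685,-10) -> (-24.949,-2.482) [heading=70, draw]
  RT 40: heading 70 -> 30
  -- iteration 7/9 --
  FD 8: (-24.949,-2.482) -> (-18.021,1.518) [heading=30, draw]
  RT 40: heading 30 -> 350
  -- iteration 8/9 --
  FD 8: (-18.021,1.518) -> (-10.142,0.128) [heading=350, draw]
  RT 40: heading 350 -> 310
  -- iteration 9/9 --
  FD 8: (-10.142,0.128) -> (-5,-6) [heading=310, draw]
  RT 40: heading 310 -> 270
]
Final: pos=(-5,-6), heading=270, 9 segment(s) drawn

Start position: (-5, -6)
Final position: (-5, -6)
Distance = 0; < 1e-6 -> CLOSED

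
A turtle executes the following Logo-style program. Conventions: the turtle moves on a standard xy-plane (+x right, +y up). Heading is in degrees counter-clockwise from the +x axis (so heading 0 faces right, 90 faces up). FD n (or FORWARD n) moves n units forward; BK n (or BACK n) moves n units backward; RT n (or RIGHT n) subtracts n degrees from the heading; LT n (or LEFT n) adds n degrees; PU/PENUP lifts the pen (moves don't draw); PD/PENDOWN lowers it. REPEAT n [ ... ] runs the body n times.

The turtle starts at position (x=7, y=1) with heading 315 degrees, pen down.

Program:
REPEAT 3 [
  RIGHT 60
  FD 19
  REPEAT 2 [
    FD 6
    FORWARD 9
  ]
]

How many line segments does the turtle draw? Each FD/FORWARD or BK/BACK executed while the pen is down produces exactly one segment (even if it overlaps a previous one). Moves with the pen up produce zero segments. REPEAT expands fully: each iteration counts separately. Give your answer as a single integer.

Answer: 15

Derivation:
Executing turtle program step by step:
Start: pos=(7,1), heading=315, pen down
REPEAT 3 [
  -- iteration 1/3 --
  RT 60: heading 315 -> 255
  FD 19: (7,1) -> (2.082,-17.353) [heading=255, draw]
  REPEAT 2 [
    -- iteration 1/2 --
    FD 6: (2.082,-17.353) -> (0.53,-23.148) [heading=255, draw]
    FD 9: (0.53,-23.148) -> (-1.8,-31.841) [heading=255, draw]
    -- iteration 2/2 --
    FD 6: (-1.8,-31.841) -> (-3.353,-37.637) [heading=255, draw]
    FD 9: (-3.353,-37.637) -> (-5.682,-46.33) [heading=255, draw]
  ]
  -- iteration 2/3 --
  RT 60: heading 255 -> 195
  FD 19: (-5.682,-46.33) -> (-24.035,-51.248) [heading=195, draw]
  REPEAT 2 [
    -- iteration 1/2 --
    FD 6: (-24.035,-51.248) -> (-29.83,-52.801) [heading=195, draw]
    FD 9: (-29.83,-52.801) -> (-38.524,-55.13) [heading=195, draw]
    -- iteration 2/2 --
    FD 6: (-38.524,-55.13) -> (-44.319,-56.683) [heading=195, draw]
    FD 9: (-44.319,-56.683) -> (-53.012,-59.012) [heading=195, draw]
  ]
  -- iteration 3/3 --
  RT 60: heading 195 -> 135
  FD 19: (-53.012,-59.012) -> (-66.448,-45.577) [heading=135, draw]
  REPEAT 2 [
    -- iteration 1/2 --
    FD 6: (-66.448,-45.577) -> (-70.69,-41.335) [heading=135, draw]
    FD 9: (-70.69,-41.335) -> (-77.054,-34.971) [heading=135, draw]
    -- iteration 2/2 --
    FD 6: (-77.054,-34.971) -> (-81.297,-30.728) [heading=135, draw]
    FD 9: (-81.297,-30.728) -> (-87.661,-24.364) [heading=135, draw]
  ]
]
Final: pos=(-87.661,-24.364), heading=135, 15 segment(s) drawn
Segments drawn: 15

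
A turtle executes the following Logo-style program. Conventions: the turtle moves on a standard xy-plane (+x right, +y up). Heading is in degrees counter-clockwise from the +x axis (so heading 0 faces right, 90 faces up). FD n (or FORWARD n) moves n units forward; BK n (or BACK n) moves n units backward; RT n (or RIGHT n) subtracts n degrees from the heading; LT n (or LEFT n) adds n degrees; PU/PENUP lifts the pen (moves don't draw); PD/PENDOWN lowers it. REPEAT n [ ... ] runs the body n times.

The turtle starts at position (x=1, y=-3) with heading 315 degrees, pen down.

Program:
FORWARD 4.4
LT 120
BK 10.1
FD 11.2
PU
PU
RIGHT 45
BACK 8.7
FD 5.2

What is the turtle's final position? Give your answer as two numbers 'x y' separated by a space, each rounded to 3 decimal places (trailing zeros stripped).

Answer: 1.365 -6.799

Derivation:
Executing turtle program step by step:
Start: pos=(1,-3), heading=315, pen down
FD 4.4: (1,-3) -> (4.111,-6.111) [heading=315, draw]
LT 120: heading 315 -> 75
BK 10.1: (4.111,-6.111) -> (1.497,-15.867) [heading=75, draw]
FD 11.2: (1.497,-15.867) -> (4.396,-5.049) [heading=75, draw]
PU: pen up
PU: pen up
RT 45: heading 75 -> 30
BK 8.7: (4.396,-5.049) -> (-3.138,-9.399) [heading=30, move]
FD 5.2: (-3.138,-9.399) -> (1.365,-6.799) [heading=30, move]
Final: pos=(1.365,-6.799), heading=30, 3 segment(s) drawn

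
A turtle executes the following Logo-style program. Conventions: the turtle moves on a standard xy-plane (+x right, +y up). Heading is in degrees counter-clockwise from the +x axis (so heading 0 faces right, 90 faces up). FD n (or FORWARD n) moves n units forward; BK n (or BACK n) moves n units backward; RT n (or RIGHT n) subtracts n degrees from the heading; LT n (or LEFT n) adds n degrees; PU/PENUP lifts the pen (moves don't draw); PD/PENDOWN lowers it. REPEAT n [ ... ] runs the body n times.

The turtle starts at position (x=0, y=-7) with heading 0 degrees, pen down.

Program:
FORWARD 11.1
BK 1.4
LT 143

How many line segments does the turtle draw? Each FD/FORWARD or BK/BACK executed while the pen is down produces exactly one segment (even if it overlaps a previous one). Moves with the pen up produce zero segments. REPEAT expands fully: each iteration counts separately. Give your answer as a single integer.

Executing turtle program step by step:
Start: pos=(0,-7), heading=0, pen down
FD 11.1: (0,-7) -> (11.1,-7) [heading=0, draw]
BK 1.4: (11.1,-7) -> (9.7,-7) [heading=0, draw]
LT 143: heading 0 -> 143
Final: pos=(9.7,-7), heading=143, 2 segment(s) drawn
Segments drawn: 2

Answer: 2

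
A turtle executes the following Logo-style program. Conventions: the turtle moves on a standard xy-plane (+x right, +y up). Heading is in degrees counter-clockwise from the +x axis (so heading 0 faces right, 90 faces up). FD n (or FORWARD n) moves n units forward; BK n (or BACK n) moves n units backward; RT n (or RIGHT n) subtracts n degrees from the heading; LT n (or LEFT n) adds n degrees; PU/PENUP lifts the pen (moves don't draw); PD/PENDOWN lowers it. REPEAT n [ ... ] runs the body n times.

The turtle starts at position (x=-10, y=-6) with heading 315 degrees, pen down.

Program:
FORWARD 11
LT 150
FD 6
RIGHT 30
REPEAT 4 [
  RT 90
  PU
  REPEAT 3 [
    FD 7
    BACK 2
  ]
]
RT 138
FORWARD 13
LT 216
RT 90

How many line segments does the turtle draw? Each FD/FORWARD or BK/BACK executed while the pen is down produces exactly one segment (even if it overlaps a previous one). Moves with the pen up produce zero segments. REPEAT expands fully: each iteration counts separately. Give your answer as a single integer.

Answer: 2

Derivation:
Executing turtle program step by step:
Start: pos=(-10,-6), heading=315, pen down
FD 11: (-10,-6) -> (-2.222,-13.778) [heading=315, draw]
LT 150: heading 315 -> 105
FD 6: (-2.222,-13.778) -> (-3.775,-7.983) [heading=105, draw]
RT 30: heading 105 -> 75
REPEAT 4 [
  -- iteration 1/4 --
  RT 90: heading 75 -> 345
  PU: pen up
  REPEAT 3 [
    -- iteration 1/3 --
    FD 7: (-3.775,-7.983) -> (2.987,-9.794) [heading=345, move]
    BK 2: (2.987,-9.794) -> (1.055,-9.277) [heading=345, move]
    -- iteration 2/3 --
    FD 7: (1.055,-9.277) -> (7.816,-11.088) [heading=345, move]
    BK 2: (7.816,-11.088) -> (5.885,-10.571) [heading=345, move]
    -- iteration 3/3 --
    FD 7: (5.885,-10.571) -> (12.646,-12.383) [heading=345, move]
    BK 2: (12.646,-12.383) -> (10.714,-11.865) [heading=345, move]
  ]
  -- iteration 2/4 --
  RT 90: heading 345 -> 255
  PU: pen up
  REPEAT 3 [
    -- iteration 1/3 --
    FD 7: (10.714,-11.865) -> (8.902,-18.626) [heading=255, move]
    BK 2: (8.902,-18.626) -> (9.42,-16.695) [heading=255, move]
    -- iteration 2/3 --
    FD 7: (9.42,-16.695) -> (7.608,-23.456) [heading=255, move]
    BK 2: (7.608,-23.456) -> (8.126,-21.524) [heading=255, move]
    -- iteration 3/3 --
    FD 7: (8.126,-21.524) -> (6.314,-28.286) [heading=255, move]
    BK 2: (6.314,-28.286) -> (6.832,-26.354) [heading=255, move]
  ]
  -- iteration 3/4 --
  RT 90: heading 255 -> 165
  PU: pen up
  REPEAT 3 [
    -- iteration 1/3 --
    FD 7: (6.832,-26.354) -> (0.07,-24.542) [heading=165, move]
    BK 2: (0.07,-24.542) -> (2.002,-25.06) [heading=165, move]
    -- iteration 2/3 --
    FD 7: (2.002,-25.06) -> (-4.759,-23.248) [heading=165, move]
    BK 2: (-4.759,-23.248) -> (-2.827,-23.766) [heading=165, move]
    -- iteration 3/3 --
    FD 7: (-2.827,-23.766) -> (-9.589,-21.954) [heading=165, move]
    BK 2: (-9.589,-21.954) -> (-7.657,-22.472) [heading=165, move]
  ]
  -- iteration 4/4 --
  RT 90: heading 165 -> 75
  PU: pen up
  REPEAT 3 [
    -- iteration 1/3 --
    FD 7: (-7.657,-22.472) -> (-5.845,-15.71) [heading=75, move]
    BK 2: (-5.845,-15.71) -> (-6.363,-17.642) [heading=75, move]
    -- iteration 2/3 --
    FD 7: (-6.363,-17.642) -> (-4.551,-10.88) [heading=75, move]
    BK 2: (-4.551,-10.88) -> (-5.069,-12.812) [heading=75, move]
    -- iteration 3/3 --
    FD 7: (-5.069,-12.812) -> (-3.257,-6.051) [heading=75, move]
    BK 2: (-3.257,-6.051) -> (-3.775,-7.983) [heading=75, move]
  ]
]
RT 138: heading 75 -> 297
FD 13: (-3.775,-7.983) -> (2.127,-19.566) [heading=297, move]
LT 216: heading 297 -> 153
RT 90: heading 153 -> 63
Final: pos=(2.127,-19.566), heading=63, 2 segment(s) drawn
Segments drawn: 2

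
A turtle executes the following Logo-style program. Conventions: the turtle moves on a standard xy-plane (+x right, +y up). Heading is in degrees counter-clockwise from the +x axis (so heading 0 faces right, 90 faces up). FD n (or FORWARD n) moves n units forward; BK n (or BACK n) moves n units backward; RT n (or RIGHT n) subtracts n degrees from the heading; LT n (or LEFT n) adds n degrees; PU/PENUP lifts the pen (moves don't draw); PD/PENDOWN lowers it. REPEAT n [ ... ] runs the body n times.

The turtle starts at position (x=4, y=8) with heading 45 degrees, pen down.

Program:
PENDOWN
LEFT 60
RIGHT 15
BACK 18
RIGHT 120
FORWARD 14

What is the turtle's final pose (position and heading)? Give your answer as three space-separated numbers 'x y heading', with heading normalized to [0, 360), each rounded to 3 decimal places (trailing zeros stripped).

Answer: 16.124 -17 330

Derivation:
Executing turtle program step by step:
Start: pos=(4,8), heading=45, pen down
PD: pen down
LT 60: heading 45 -> 105
RT 15: heading 105 -> 90
BK 18: (4,8) -> (4,-10) [heading=90, draw]
RT 120: heading 90 -> 330
FD 14: (4,-10) -> (16.124,-17) [heading=330, draw]
Final: pos=(16.124,-17), heading=330, 2 segment(s) drawn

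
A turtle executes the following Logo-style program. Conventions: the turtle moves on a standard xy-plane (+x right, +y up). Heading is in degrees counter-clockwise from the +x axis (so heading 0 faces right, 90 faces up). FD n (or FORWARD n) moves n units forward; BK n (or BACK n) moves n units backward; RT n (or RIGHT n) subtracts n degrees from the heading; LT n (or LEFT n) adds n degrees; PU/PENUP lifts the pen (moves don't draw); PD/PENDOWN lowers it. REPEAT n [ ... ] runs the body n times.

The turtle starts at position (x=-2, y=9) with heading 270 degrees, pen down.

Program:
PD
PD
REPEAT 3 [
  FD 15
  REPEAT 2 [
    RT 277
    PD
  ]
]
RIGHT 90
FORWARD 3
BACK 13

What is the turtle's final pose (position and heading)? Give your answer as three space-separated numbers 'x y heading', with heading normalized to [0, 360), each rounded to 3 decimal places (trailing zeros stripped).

Executing turtle program step by step:
Start: pos=(-2,9), heading=270, pen down
PD: pen down
PD: pen down
REPEAT 3 [
  -- iteration 1/3 --
  FD 15: (-2,9) -> (-2,-6) [heading=270, draw]
  REPEAT 2 [
    -- iteration 1/2 --
    RT 277: heading 270 -> 353
    PD: pen down
    -- iteration 2/2 --
    RT 277: heading 353 -> 76
    PD: pen down
  ]
  -- iteration 2/3 --
  FD 15: (-2,-6) -> (1.629,8.554) [heading=76, draw]
  REPEAT 2 [
    -- iteration 1/2 --
    RT 277: heading 76 -> 159
    PD: pen down
    -- iteration 2/2 --
    RT 277: heading 159 -> 242
    PD: pen down
  ]
  -- iteration 3/3 --
  FD 15: (1.629,8.554) -> (-5.413,-4.69) [heading=242, draw]
  REPEAT 2 [
    -- iteration 1/2 --
    RT 277: heading 242 -> 325
    PD: pen down
    -- iteration 2/2 --
    RT 277: heading 325 -> 48
    PD: pen down
  ]
]
RT 90: heading 48 -> 318
FD 3: (-5.413,-4.69) -> (-3.184,-6.697) [heading=318, draw]
BK 13: (-3.184,-6.697) -> (-12.845,2.002) [heading=318, draw]
Final: pos=(-12.845,2.002), heading=318, 5 segment(s) drawn

Answer: -12.845 2.002 318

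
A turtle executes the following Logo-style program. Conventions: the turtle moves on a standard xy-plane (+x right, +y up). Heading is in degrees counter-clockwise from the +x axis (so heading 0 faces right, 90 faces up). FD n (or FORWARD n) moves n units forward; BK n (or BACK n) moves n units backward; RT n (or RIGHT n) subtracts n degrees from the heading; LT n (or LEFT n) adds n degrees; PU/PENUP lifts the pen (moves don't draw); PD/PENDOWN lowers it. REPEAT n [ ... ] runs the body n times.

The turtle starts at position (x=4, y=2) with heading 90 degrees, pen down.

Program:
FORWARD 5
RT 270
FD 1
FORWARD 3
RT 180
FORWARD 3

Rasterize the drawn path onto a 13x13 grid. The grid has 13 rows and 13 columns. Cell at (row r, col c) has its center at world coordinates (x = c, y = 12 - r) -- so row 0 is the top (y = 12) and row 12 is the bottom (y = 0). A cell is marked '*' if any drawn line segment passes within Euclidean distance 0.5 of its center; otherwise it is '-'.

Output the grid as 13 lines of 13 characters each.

Segment 0: (4,2) -> (4,7)
Segment 1: (4,7) -> (3,7)
Segment 2: (3,7) -> (0,7)
Segment 3: (0,7) -> (3,7)

Answer: -------------
-------------
-------------
-------------
-------------
*****--------
----*--------
----*--------
----*--------
----*--------
----*--------
-------------
-------------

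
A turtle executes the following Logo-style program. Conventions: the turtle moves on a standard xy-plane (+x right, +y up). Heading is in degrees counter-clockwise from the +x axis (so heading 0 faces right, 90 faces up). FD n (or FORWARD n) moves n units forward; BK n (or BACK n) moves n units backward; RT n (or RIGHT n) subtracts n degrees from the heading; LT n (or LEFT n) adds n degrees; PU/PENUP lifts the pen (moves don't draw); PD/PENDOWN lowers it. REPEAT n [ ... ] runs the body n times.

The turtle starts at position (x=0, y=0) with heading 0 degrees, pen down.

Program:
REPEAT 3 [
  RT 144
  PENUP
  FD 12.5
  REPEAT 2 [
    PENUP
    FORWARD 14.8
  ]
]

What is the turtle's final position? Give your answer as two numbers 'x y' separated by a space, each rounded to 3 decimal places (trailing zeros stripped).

Answer: -8.04 -24.746

Derivation:
Executing turtle program step by step:
Start: pos=(0,0), heading=0, pen down
REPEAT 3 [
  -- iteration 1/3 --
  RT 144: heading 0 -> 216
  PU: pen up
  FD 12.5: (0,0) -> (-10.113,-7.347) [heading=216, move]
  REPEAT 2 [
    -- iteration 1/2 --
    PU: pen up
    FD 14.8: (-10.113,-7.347) -> (-22.086,-16.047) [heading=216, move]
    -- iteration 2/2 --
    PU: pen up
    FD 14.8: (-22.086,-16.047) -> (-34.06,-24.746) [heading=216, move]
  ]
  -- iteration 2/3 --
  RT 144: heading 216 -> 72
  PU: pen up
  FD 12.5: (-34.06,-24.746) -> (-30.197,-12.858) [heading=72, move]
  REPEAT 2 [
    -- iteration 1/2 --
    PU: pen up
    FD 14.8: (-30.197,-12.858) -> (-25.623,1.218) [heading=72, move]
    -- iteration 2/2 --
    PU: pen up
    FD 14.8: (-25.623,1.218) -> (-21.05,15.294) [heading=72, move]
  ]
  -- iteration 3/3 --
  RT 144: heading 72 -> 288
  PU: pen up
  FD 12.5: (-21.05,15.294) -> (-17.187,3.406) [heading=288, move]
  REPEAT 2 [
    -- iteration 1/2 --
    PU: pen up
    FD 14.8: (-17.187,3.406) -> (-12.614,-10.67) [heading=288, move]
    -- iteration 2/2 --
    PU: pen up
    FD 14.8: (-12.614,-10.67) -> (-8.04,-24.746) [heading=288, move]
  ]
]
Final: pos=(-8.04,-24.746), heading=288, 0 segment(s) drawn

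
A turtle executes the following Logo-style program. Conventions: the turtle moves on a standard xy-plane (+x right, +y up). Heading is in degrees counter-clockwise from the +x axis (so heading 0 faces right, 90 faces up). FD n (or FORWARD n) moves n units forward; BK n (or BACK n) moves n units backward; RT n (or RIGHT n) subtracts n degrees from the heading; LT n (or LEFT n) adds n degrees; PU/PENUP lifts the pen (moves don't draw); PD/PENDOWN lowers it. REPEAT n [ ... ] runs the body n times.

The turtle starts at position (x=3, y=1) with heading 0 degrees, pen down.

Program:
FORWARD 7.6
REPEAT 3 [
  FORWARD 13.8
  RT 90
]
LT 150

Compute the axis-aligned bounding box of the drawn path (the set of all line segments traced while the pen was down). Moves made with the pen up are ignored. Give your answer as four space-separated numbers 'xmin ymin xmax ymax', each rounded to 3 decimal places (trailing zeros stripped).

Executing turtle program step by step:
Start: pos=(3,1), heading=0, pen down
FD 7.6: (3,1) -> (10.6,1) [heading=0, draw]
REPEAT 3 [
  -- iteration 1/3 --
  FD 13.8: (10.6,1) -> (24.4,1) [heading=0, draw]
  RT 90: heading 0 -> 270
  -- iteration 2/3 --
  FD 13.8: (24.4,1) -> (24.4,-12.8) [heading=270, draw]
  RT 90: heading 270 -> 180
  -- iteration 3/3 --
  FD 13.8: (24.4,-12.8) -> (10.6,-12.8) [heading=180, draw]
  RT 90: heading 180 -> 90
]
LT 150: heading 90 -> 240
Final: pos=(10.6,-12.8), heading=240, 4 segment(s) drawn

Segment endpoints: x in {3, 10.6, 10.6, 24.4}, y in {-12.8, -12.8, 1}
xmin=3, ymin=-12.8, xmax=24.4, ymax=1

Answer: 3 -12.8 24.4 1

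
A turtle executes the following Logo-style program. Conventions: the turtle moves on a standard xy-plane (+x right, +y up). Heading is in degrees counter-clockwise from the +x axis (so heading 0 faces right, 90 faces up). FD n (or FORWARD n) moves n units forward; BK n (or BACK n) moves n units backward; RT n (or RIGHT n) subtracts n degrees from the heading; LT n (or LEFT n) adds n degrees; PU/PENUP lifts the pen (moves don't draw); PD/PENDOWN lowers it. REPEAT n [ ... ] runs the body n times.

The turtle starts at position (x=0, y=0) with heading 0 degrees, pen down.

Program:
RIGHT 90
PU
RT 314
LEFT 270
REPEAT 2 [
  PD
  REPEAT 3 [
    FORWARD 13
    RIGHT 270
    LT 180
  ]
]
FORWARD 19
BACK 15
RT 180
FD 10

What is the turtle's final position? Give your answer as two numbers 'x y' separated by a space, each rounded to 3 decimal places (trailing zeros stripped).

Executing turtle program step by step:
Start: pos=(0,0), heading=0, pen down
RT 90: heading 0 -> 270
PU: pen up
RT 314: heading 270 -> 316
LT 270: heading 316 -> 226
REPEAT 2 [
  -- iteration 1/2 --
  PD: pen down
  REPEAT 3 [
    -- iteration 1/3 --
    FD 13: (0,0) -> (-9.031,-9.351) [heading=226, draw]
    RT 270: heading 226 -> 316
    LT 180: heading 316 -> 136
    -- iteration 2/3 --
    FD 13: (-9.031,-9.351) -> (-18.382,-0.321) [heading=136, draw]
    RT 270: heading 136 -> 226
    LT 180: heading 226 -> 46
    -- iteration 3/3 --
    FD 13: (-18.382,-0.321) -> (-9.351,9.031) [heading=46, draw]
    RT 270: heading 46 -> 136
    LT 180: heading 136 -> 316
  ]
  -- iteration 2/2 --
  PD: pen down
  REPEAT 3 [
    -- iteration 1/3 --
    FD 13: (-9.351,9.031) -> (0,0) [heading=316, draw]
    RT 270: heading 316 -> 46
    LT 180: heading 46 -> 226
    -- iteration 2/3 --
    FD 13: (0,0) -> (-9.031,-9.351) [heading=226, draw]
    RT 270: heading 226 -> 316
    LT 180: heading 316 -> 136
    -- iteration 3/3 --
    FD 13: (-9.031,-9.351) -> (-18.382,-0.321) [heading=136, draw]
    RT 270: heading 136 -> 226
    LT 180: heading 226 -> 46
  ]
]
FD 19: (-18.382,-0.321) -> (-5.183,13.347) [heading=46, draw]
BK 15: (-5.183,13.347) -> (-15.603,2.557) [heading=46, draw]
RT 180: heading 46 -> 226
FD 10: (-15.603,2.557) -> (-22.55,-4.637) [heading=226, draw]
Final: pos=(-22.55,-4.637), heading=226, 9 segment(s) drawn

Answer: -22.55 -4.637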